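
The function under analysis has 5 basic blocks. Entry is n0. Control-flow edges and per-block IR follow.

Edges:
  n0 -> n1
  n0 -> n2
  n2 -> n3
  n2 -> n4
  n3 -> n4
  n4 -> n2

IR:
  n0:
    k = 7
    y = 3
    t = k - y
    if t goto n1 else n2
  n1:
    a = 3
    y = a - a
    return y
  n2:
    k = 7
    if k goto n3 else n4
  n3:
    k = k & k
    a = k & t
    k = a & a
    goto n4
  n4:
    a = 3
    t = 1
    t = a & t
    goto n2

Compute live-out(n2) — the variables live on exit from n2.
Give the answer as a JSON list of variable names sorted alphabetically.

Answer: ["k", "t"]

Derivation:
Block summaries:
  n0 def {k,t,y} use ∅
  n1 def {a,y} use ∅
  n2 def {k} use ∅
  n3 def {a,k} use {k,t}
  n4 def {a,t} use ∅

Live sets:
  n0 li=∅ lo={t}
  n1 li=∅ lo=∅
  n2 li={t} lo={k,t}
  n3 li={k,t} lo=∅
  n4 li=∅ lo={t}

live-out(n2) = ["k", "t"]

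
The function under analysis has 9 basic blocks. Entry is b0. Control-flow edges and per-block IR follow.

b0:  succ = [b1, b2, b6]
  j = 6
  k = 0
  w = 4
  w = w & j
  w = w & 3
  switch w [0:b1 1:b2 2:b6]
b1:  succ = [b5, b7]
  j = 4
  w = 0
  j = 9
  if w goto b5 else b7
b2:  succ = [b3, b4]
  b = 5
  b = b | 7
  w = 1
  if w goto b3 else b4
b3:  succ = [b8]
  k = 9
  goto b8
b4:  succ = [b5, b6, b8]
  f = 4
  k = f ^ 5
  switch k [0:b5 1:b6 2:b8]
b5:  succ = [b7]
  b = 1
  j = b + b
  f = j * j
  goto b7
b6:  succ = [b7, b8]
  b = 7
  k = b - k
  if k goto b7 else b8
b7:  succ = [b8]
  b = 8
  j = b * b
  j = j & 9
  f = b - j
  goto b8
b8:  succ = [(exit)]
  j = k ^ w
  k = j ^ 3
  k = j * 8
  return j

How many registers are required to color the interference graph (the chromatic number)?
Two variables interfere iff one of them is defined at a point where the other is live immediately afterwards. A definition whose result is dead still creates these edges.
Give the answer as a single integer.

Answer: 4

Derivation:
Per-block:
  b0 def {j,k,w} use ∅
  b1 def {j,w} use ∅
  b2 def {b,w} use ∅
  b3 def {k} use ∅
  b4 def {f,k} use ∅
  b5 def {b,f,j} use ∅
  b6 def {b,k} use {k}
  b7 def {b,f,j} use ∅
  b8 def {j,k} use {k,w}

Backward fixpoint:
  b0 li=∅ lo={k,w}
  b1 li={k} lo={k,w}
  b2 li=∅ lo={w}
  b3 li={w} lo={k,w}
  b4 li={w} lo={k,w}
  b5 li={k,w} lo={k,w}
  b6 li={k,w} lo={k,w}
  b7 li={k,w} lo={k,w}
  b8 li={k,w} lo=∅

Interference:
  b: {j,k,w}
  f: {k,w}
  j: {b,k,w}
  k: {b,f,j,w}
  w: {b,f,j,k}

Registers:
  clique {b,j,k,w} ⇒ need ≥ 4
  4-colouring: R0={k}  R1={w}  R2={b,f}  R3={j}
  χ = 4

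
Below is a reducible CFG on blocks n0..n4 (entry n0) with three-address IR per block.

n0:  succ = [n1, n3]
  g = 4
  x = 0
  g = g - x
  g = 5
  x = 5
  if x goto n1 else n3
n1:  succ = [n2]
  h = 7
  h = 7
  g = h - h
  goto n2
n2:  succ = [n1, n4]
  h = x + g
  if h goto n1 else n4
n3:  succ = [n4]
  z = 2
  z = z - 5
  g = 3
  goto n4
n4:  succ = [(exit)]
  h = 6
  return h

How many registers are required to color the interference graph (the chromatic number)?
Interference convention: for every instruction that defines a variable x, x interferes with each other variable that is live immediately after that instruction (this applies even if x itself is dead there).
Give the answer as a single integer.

Answer: 2

Working:
def/use:
  n0 def {g,x} use ∅
  n1 def {g,h} use ∅
  n2 def {h} use {g,x}
  n3 def {g,z} use ∅
  n4 def {h} use ∅

Live sets:
  n0: in=∅ out={x}
  n1: in={x} out={g,x}
  n2: in={g,x} out={x}
  n3: in=∅ out=∅
  n4: in=∅ out=∅

Conflict graph:
  g — {x}
  h — {x}
  x — {g,h}
  z — ∅

Colouring:
  clique {g,x} ⇒ need ≥ 2
  2-colouring: R0={x,z}  R1={g,h}
  χ = 2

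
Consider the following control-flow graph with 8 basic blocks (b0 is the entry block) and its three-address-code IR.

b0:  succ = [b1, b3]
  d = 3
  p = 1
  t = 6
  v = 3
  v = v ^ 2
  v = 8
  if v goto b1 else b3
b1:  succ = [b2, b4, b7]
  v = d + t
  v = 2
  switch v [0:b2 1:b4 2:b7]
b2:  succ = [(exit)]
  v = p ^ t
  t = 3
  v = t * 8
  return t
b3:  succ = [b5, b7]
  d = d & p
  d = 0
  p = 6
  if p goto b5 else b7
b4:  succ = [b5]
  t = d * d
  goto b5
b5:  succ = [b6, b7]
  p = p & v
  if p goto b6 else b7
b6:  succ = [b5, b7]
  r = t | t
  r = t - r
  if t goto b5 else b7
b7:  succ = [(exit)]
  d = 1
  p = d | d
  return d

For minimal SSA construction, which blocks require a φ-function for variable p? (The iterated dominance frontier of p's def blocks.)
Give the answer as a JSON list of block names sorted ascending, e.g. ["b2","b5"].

idom tree: b1←b0 b2←b1 b3←b0 b4←b1 b5←b0 b6←b5 b7←b0
Join-block Dom:
  b5: preds {b3,b4,b6}: {b0,b3} ∩ {b0,b1,b4} ∩ {b0,b5,b6} = {b0}; idom=b0
  b7: preds {b1,b3,b5,b6}: {b0,b1} ∩ {b0,b3} ∩ {b0,b5} ∩ {b0,b5,b6} = {b0}; idom=b0

Frontier:
  join b5 pred b3: b3 stop@b0
  join b5 pred b4: b4→b1 stop@b0
  join b5 pred b6: b6→b5 stop@b0
  join b7 pred b1: b1 stop@b0
  join b7 pred b3: b3 stop@b0
  join b7 pred b5: b5 stop@b0
  join b7 pred b6: b6→b5 stop@b0
  b0: DF=∅
  b1: DF={b5,b7}
  b2: DF=∅
  b3: DF={b5,b7}
  b4: DF={b5}
  b5: DF={b5,b7}
  b6: DF={b5,b7}
  b7: DF=∅

φ for p: defs {b0,b3,b5,b7}
  DF⁺ = {b5,b7}

Answer: ["b5", "b7"]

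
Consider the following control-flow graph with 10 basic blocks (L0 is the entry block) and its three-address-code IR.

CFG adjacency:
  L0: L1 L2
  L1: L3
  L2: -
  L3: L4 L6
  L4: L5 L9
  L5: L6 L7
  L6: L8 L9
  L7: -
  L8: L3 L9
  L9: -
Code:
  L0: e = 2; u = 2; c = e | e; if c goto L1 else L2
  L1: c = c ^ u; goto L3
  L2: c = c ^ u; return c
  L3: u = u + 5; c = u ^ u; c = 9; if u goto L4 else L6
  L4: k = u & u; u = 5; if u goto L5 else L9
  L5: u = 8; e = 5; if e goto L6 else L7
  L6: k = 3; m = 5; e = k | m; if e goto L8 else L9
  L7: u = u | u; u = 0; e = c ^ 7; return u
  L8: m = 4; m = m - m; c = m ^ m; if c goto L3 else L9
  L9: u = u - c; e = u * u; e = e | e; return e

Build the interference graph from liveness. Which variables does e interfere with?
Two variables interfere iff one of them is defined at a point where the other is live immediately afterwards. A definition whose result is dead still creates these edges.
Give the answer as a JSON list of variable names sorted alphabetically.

Per-block:
  L0: {c,e,u} / ∅
  L1: {c} / {c,u}
  L2: {c} / {c,u}
  L3: {c,u} / {u}
  L4: {k,u} / {u}
  L5: {e,u} / ∅
  L6: {e,k,m} / ∅
  L7: {e,u} / {c,u}
  L8: {c,m} / ∅
  L9: {e,u} / {c,u}

Backward fixpoint:
  L0 li=∅ lo={c,u}
  L1 li={c,u} lo={u}
  L2 li={c,u} lo=∅
  L3 li={u} lo={c,u}
  L4 li={c,u} lo={c,u}
  L5 li={c} lo={c,u}
  L6 li={c,u} lo={c,u}
  L7 li={c,u} lo=∅
  L8 li={u} lo={c,u}
  L9 li={c,u} lo=∅

Interfere edges:
  c↔{e,k,m,u}
  e↔{c,u}
  k↔{c,m,u}
  m↔{c,k,u}
  u↔{c,e,k,m}

N(e) = ["c", "u"]

Answer: ["c", "u"]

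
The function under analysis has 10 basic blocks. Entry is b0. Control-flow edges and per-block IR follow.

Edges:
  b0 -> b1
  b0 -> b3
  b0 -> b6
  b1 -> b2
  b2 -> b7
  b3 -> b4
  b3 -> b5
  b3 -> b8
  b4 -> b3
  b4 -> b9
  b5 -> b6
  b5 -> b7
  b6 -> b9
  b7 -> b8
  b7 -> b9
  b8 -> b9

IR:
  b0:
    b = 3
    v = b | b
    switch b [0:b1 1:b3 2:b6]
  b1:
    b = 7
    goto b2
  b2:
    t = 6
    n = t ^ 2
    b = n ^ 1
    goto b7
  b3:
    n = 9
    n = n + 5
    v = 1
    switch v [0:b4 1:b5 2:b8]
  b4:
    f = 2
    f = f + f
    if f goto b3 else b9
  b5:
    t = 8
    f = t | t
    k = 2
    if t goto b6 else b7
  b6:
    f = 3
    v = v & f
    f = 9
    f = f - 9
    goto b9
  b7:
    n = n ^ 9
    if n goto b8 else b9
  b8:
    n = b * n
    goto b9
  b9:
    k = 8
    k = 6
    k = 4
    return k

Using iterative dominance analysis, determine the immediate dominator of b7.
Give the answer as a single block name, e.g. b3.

Answer: b0

Derivation:
idom tree: b1←b0 b2←b1 b3←b0 b4←b3 b5←b3 b6←b0 b7←b0 b8←b0 b9←b0
Dom at joins:
  b3: preds {b0,b4}: {b0} ∩ {b0,b3,b4} = {b0}; idom=b0
  b6: preds {b0,b5}: {b0} ∩ {b0,b3,b5} = {b0}; idom=b0
  b7: preds {b2,b5}: {b0,b1,b2} ∩ {b0,b3,b5} = {b0}; idom=b0
  b8: preds {b3,b7}: {b0,b3} ∩ {b0,b7} = {b0}; idom=b0
  b9: preds {b4,b6,b7,b8}: {b0,b3,b4} ∩ {b0,b6} ∩ {b0,b7} ∩ {b0,b8} = {b0}; idom=b0

idom(b7) = b0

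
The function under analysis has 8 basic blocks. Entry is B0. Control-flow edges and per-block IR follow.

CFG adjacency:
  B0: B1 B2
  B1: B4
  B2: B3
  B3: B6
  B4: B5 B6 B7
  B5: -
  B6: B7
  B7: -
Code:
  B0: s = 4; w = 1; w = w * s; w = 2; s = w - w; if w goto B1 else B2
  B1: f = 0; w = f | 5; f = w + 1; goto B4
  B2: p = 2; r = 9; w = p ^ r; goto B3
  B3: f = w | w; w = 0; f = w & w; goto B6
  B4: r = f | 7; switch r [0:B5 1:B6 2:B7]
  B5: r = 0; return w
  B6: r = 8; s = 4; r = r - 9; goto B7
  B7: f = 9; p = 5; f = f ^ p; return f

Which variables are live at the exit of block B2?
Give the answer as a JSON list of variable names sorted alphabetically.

Answer: ["w"]

Working:
Block summaries:
  B0: def={s,w} ue=∅
  B1: def={f,w} ue=∅
  B2: def={p,r,w} ue=∅
  B3: def={f,w} ue={w}
  B4: def={r} ue={f}
  B5: def={r} ue={w}
  B6: def={r,s} ue=∅
  B7: def={f,p} ue=∅

Backward fixpoint:
  live B0: ∅→∅
  live B1: ∅→{f,w}
  live B2: ∅→{w}
  live B3: {w}→∅
  live B4: {f,w}→{w}
  live B5: {w}→∅
  live B6: ∅→∅
  live B7: ∅→∅

live-out(B2) = ["w"]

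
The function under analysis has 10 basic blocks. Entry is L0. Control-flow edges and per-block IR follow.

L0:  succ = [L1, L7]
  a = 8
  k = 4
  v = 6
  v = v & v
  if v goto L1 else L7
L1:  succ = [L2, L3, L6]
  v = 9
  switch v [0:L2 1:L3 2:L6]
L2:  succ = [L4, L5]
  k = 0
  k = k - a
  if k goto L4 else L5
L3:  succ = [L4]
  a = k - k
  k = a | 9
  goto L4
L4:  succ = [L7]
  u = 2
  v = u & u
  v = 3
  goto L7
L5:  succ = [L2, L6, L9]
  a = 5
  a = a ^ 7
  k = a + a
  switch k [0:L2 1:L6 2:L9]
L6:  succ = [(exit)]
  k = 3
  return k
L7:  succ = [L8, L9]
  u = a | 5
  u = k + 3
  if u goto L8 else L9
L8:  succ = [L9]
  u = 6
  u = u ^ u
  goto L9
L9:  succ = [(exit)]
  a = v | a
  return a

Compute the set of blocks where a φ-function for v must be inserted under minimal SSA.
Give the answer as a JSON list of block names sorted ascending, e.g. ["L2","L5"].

idom tree: L1←L0 L2←L1 L3←L1 L4←L1 L5←L2 L6←L1 L7←L0 L8←L7 L9←L0
Dom at joins:
  L2: preds {L1,L5}: {L0,L1} ∩ {L0,L1,L2,L5} = {L0,L1}; idom=L1
  L4: preds {L2,L3}: {L0,L1,L2} ∩ {L0,L1,L3} = {L0,L1}; idom=L1
  L6: preds {L1,L5}: {L0,L1} ∩ {L0,L1,L2,L5} = {L0,L1}; idom=L1
  L7: preds {L0,L4}: {L0} ∩ {L0,L1,L4} = {L0}; idom=L0
  L9: preds {L5,L7,L8}: {L0,L1,L2,L5} ∩ {L0,L7} ∩ {L0,L7,L8} = {L0}; idom=L0

DF walk-up:
  join L2 pred L1: · stop@L1
  join L2 pred L5: L5→L2 stop@L1
  join L4 pred L2: L2 stop@L1
  join L4 pred L3: L3 stop@L1
  join L6 pred L1: · stop@L1
  join L6 pred L5: L5→L2 stop@L1
  join L7 pred L0: · stop@L0
  join L7 pred L4: L4→L1 stop@L0
  join L9 pred L5: L5→L2→L1 stop@L0
  join L9 pred L7: L7 stop@L0
  join L9 pred L8: L8→L7 stop@L0
  L0: DF=∅
  L1: DF={L7,L9}
  L2: DF={L2,L4,L6,L9}
  L3: DF={L4}
  L4: DF={L7}
  L5: DF={L2,L6,L9}
  L6: DF=∅
  L7: DF={L9}
  L8: DF={L9}
  L9: DF=∅

φ for v: defs {L0,L1,L4}
  DF⁺ = {L7,L9}

Answer: ["L7", "L9"]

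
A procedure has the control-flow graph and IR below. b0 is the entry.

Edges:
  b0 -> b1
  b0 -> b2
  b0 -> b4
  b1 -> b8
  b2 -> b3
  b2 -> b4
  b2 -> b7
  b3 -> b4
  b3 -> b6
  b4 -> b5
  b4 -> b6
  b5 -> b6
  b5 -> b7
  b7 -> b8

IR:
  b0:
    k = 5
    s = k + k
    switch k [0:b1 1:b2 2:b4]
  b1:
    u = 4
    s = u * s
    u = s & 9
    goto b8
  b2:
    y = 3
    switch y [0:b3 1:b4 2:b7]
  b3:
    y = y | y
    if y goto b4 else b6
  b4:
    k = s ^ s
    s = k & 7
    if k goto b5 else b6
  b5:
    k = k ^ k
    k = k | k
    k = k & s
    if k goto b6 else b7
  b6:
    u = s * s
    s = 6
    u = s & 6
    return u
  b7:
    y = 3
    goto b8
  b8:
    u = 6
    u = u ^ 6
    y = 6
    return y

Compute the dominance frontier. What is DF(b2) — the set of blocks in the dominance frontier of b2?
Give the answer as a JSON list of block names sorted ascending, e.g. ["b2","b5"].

Answer: ["b4", "b6", "b7"]

Analysis:
idom tree: b1←b0 b2←b0 b3←b2 b4←b0 b5←b4 b6←b0 b7←b0 b8←b0
Join-block Dom:
  b4: preds {b0,b2,b3}: {b0} ∩ {b0,b2} ∩ {b0,b2,b3} = {b0}; idom=b0
  b6: preds {b3,b4,b5}: {b0,b2,b3} ∩ {b0,b4} ∩ {b0,b4,b5} = {b0}; idom=b0
  b7: preds {b2,b5}: {b0,b2} ∩ {b0,b4,b5} = {b0}; idom=b0
  b8: preds {b1,b7}: {b0,b1} ∩ {b0,b7} = {b0}; idom=b0

DF walk-up:
  b4←b0: walk · to b0
  b4←b2: walk b2 to b0
  b4←b3: walk b3→b2 to b0
  b6←b3: walk b3→b2 to b0
  b6←b4: walk b4 to b0
  b6←b5: walk b5→b4 to b0
  b7←b2: walk b2 to b0
  b7←b5: walk b5→b4 to b0
  b8←b1: walk b1 to b0
  b8←b7: walk b7 to b0
  b0: DF=∅
  b1: DF={b8}
  b2: DF={b4,b6,b7}
  b3: DF={b4,b6}
  b4: DF={b6,b7}
  b5: DF={b6,b7}
  b6: DF=∅
  b7: DF={b8}
  b8: DF=∅

DF(b2) = ["b4", "b6", "b7"]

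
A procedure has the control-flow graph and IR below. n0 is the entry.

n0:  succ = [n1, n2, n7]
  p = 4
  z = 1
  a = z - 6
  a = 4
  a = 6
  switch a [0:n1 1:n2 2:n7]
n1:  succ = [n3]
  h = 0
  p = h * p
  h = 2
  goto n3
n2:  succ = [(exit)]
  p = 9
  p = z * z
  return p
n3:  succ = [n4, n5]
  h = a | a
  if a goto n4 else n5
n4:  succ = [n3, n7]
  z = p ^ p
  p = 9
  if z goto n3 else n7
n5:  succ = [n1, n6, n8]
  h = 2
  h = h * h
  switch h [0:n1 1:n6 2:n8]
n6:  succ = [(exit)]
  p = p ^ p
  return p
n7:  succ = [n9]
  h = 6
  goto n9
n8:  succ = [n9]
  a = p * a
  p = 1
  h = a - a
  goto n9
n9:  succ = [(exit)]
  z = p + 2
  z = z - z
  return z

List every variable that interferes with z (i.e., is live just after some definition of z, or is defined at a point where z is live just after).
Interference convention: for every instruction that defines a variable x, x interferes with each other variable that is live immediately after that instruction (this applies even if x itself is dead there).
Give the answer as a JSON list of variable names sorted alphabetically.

Block summaries:
  n0: def={a,p,z} ue=∅
  n1: def={h,p} ue={p}
  n2: def={p} ue={z}
  n3: def={h} ue={a}
  n4: def={p,z} ue={p}
  n5: def={h} ue=∅
  n6: def={p} ue={p}
  n7: def={h} ue=∅
  n8: def={a,h,p} ue={a,p}
  n9: def={z} ue={p}

Backward fixpoint:
  n0 li=∅ lo={a,p,z}
  n1 li={a,p} lo={a,p}
  n2 li={z} lo=∅
  n3 li={a,p} lo={a,p}
  n4 li={a,p} lo={a,p}
  n5 li={a,p} lo={a,p}
  n6 li={p} lo=∅
  n7 li={p} lo={p}
  n8 li={a,p} lo={p}
  n9 li={p} lo=∅

Interference:
  a — {h,p,z}
  h — {a,p}
  p — {a,h,z}
  z — {a,p}

N(z) = ["a", "p"]

Answer: ["a", "p"]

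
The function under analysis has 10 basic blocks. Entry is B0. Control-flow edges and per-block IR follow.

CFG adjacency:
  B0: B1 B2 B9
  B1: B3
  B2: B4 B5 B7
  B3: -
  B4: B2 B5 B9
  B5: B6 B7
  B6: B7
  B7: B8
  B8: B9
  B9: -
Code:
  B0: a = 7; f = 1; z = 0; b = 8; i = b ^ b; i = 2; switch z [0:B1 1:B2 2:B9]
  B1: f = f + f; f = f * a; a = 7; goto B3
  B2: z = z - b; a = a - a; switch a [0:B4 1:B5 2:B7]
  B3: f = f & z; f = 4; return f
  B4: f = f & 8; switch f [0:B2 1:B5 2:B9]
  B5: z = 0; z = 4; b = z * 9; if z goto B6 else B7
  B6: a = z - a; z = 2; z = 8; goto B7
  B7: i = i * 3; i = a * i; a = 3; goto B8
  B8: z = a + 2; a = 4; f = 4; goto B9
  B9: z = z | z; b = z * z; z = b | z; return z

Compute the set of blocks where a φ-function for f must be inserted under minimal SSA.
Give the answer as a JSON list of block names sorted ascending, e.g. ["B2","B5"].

Answer: ["B2", "B5", "B7", "B9"]

Working:
idom tree: B1←B0 B2←B0 B3←B1 B4←B2 B5←B2 B6←B5 B7←B2 B8←B7 B9←B0
Join-block Dom:
  B2: preds {B0,B4}: {B0} ∩ {B0,B2,B4} = {B0}; idom=B0
  B5: preds {B2,B4}: {B0,B2} ∩ {B0,B2,B4} = {B0,B2}; idom=B2
  B7: preds {B2,B5,B6}: {B0,B2} ∩ {B0,B2,B5} ∩ {B0,B2,B5,B6} = {B0,B2}; idom=B2
  B9: preds {B0,B4,B8}: {B0} ∩ {B0,B2,B4} ∩ {B0,B2,B7,B8} = {B0}; idom=B0

Frontier:
  join B2 pred B0: · stop@B0
  join B2 pred B4: B4→B2 stop@B0
  join B5 pred B2: · stop@B2
  join B5 pred B4: B4 stop@B2
  join B7 pred B2: · stop@B2
  join B7 pred B5: B5 stop@B2
  join B7 pred B6: B6→B5 stop@B2
  join B9 pred B0: · stop@B0
  join B9 pred B4: B4→B2 stop@B0
  join B9 pred B8: B8→B7→B2 stop@B0
  B0: DF=∅
  B1: DF=∅
  B2: DF={B2,B9}
  B3: DF=∅
  B4: DF={B2,B5,B9}
  B5: DF={B7}
  B6: DF={B7}
  B7: DF={B9}
  B8: DF={B9}
  B9: DF=∅

φ for f: defs {B0,B1,B3,B4,B8}
  DF⁺ = {B2,B5,B7,B9}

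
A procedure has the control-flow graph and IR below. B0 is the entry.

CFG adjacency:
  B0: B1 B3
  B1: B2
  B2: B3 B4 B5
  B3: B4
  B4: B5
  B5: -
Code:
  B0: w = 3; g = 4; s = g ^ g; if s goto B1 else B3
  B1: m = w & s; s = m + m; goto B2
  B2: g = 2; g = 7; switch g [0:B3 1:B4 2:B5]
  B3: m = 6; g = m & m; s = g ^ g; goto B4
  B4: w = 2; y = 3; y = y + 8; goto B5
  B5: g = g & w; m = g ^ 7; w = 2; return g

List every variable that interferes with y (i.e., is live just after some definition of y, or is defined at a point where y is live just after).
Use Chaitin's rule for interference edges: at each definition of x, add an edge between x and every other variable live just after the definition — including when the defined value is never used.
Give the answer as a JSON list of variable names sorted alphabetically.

Answer: ["g", "w"]

Derivation:
Per-block:
  B0: {g,s,w} / ∅
  B1: {m,s} / {s,w}
  B2: {g} / ∅
  B3: {g,m,s} / ∅
  B4: {w,y} / ∅
  B5: {g,m,w} / {g,w}

Backward fixpoint:
  live B0: ∅→{s,w}
  live B1: {s,w}→{w}
  live B2: {w}→{g,w}
  live B3: ∅→{g}
  live B4: {g}→{g,w}
  live B5: {g,w}→∅

Interference:
  g — {m,s,w,y}
  m — {g,w}
  s — {g,w}
  w — {g,m,s,y}
  y — {g,w}

N(y) = ["g", "w"]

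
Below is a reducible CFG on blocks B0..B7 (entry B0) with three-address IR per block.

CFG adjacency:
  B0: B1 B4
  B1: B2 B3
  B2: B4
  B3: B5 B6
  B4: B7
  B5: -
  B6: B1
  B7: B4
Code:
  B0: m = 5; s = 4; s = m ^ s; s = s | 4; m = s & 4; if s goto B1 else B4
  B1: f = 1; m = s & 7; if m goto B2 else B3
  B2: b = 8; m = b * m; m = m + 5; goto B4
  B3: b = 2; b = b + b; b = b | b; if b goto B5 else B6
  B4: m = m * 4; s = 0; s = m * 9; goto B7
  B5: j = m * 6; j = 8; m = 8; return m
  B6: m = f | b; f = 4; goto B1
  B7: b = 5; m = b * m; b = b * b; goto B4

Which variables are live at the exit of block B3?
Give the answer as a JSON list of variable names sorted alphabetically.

Answer: ["b", "f", "m", "s"]

Working:
Per-block:
  B0: {m,s} / ∅
  B1: {f,m} / {s}
  B2: {b,m} / {m}
  B3: {b} / ∅
  B4: {m,s} / {m}
  B5: {j,m} / {m}
  B6: {f,m} / {b,f}
  B7: {b,m} / {m}

Liveness:
  B0 li=∅ lo={m,s}
  B1 li={s} lo={f,m,s}
  B2 li={m} lo={m}
  B3 li={f,m,s} lo={b,f,m,s}
  B4 li={m} lo={m}
  B5 li={m} lo=∅
  B6 li={b,f,s} lo={s}
  B7 li={m} lo={m}

live-out(B3) = ["b", "f", "m", "s"]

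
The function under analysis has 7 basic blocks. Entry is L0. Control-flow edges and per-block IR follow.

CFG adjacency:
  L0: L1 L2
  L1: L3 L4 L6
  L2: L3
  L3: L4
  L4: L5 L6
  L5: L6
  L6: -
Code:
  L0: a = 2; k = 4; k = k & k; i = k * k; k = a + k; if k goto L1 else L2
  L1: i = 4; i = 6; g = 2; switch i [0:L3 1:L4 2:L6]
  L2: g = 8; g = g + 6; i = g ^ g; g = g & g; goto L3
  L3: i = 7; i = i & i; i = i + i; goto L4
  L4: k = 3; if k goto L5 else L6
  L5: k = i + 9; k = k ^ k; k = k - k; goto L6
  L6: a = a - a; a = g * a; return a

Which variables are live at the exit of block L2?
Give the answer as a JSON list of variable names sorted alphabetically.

def/use:
  L0: def={a,i,k} ue=∅
  L1: def={g,i} ue=∅
  L2: def={g,i} ue=∅
  L3: def={i} ue=∅
  L4: def={k} ue=∅
  L5: def={k} ue={i}
  L6: def={a} ue={a,g}

Liveness:
  live L0: ∅→{a}
  live L1: {a}→{a,g,i}
  live L2: {a}→{a,g}
  live L3: {a,g}→{a,g,i}
  live L4: {a,g,i}→{a,g,i}
  live L5: {a,g,i}→{a,g}
  live L6: {a,g}→∅

live-out(L2) = ["a", "g"]

Answer: ["a", "g"]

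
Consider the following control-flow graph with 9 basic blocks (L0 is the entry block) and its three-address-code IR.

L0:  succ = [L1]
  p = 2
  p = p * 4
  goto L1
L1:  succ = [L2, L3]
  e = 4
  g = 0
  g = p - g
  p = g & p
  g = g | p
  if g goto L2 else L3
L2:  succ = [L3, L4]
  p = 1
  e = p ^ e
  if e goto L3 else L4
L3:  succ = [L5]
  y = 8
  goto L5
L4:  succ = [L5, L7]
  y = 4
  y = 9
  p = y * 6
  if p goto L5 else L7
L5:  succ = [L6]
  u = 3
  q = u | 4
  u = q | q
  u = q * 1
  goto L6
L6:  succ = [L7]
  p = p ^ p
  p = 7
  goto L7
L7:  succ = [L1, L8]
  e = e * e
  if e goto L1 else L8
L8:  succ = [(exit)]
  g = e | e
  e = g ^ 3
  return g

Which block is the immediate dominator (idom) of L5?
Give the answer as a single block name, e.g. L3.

Answer: L1

Working:
idom tree: L1←L0 L2←L1 L3←L1 L4←L2 L5←L1 L6←L5 L7←L1 L8←L7
Join-block Dom:
  L1: preds {L0,L7}: {L0} ∩ {L0,L1,L7} = {L0}; idom=L0
  L3: preds {L1,L2}: {L0,L1} ∩ {L0,L1,L2} = {L0,L1}; idom=L1
  L5: preds {L3,L4}: {L0,L1,L3} ∩ {L0,L1,L2,L4} = {L0,L1}; idom=L1
  L7: preds {L4,L6}: {L0,L1,L2,L4} ∩ {L0,L1,L5,L6} = {L0,L1}; idom=L1

idom(L5) = L1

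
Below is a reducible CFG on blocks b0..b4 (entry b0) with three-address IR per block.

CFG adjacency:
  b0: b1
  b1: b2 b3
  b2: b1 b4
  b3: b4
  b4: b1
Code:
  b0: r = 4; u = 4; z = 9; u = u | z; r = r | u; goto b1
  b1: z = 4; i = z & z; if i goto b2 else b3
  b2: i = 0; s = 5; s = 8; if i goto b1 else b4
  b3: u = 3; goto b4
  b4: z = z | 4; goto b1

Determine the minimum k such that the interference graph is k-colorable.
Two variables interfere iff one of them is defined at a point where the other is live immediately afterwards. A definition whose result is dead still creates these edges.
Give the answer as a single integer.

def/use:
  b0: {r,u,z} / ∅
  b1: {i,z} / ∅
  b2: {i,s} / ∅
  b3: {u} / ∅
  b4: {z} / {z}

Liveness:
  live b0: ∅→∅
  live b1: ∅→{z}
  live b2: {z}→{z}
  live b3: {z}→{z}
  live b4: {z}→∅

Interference:
  i: {s,z}
  r: {u,z}
  s: {i,z}
  u: {r,z}
  z: {i,r,s,u}

Colouring:
  clique {i,s,z} ⇒ need ≥ 3
  3-colouring: R0={z}  R1={i,r}  R2={s,u}
  χ = 3

Answer: 3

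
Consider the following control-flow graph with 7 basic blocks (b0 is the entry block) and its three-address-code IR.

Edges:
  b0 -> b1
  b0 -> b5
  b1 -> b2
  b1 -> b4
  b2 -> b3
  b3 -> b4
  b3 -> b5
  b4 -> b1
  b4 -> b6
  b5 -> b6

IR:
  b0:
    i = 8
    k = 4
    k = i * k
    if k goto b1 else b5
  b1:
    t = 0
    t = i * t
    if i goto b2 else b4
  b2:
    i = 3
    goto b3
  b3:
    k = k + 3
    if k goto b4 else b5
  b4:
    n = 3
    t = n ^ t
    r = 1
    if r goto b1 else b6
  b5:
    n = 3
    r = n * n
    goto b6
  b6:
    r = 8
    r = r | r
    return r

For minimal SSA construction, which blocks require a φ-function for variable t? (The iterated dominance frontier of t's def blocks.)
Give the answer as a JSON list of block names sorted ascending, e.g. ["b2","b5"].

idom tree: b1←b0 b2←b1 b3←b2 b4←b1 b5←b0 b6←b0
Dom at joins:
  b1: preds {b0,b4}: {b0} ∩ {b0,b1,b4} = {b0}; idom=b0
  b4: preds {b1,b3}: {b0,b1} ∩ {b0,b1,b2,b3} = {b0,b1}; idom=b1
  b5: preds {b0,b3}: {b0} ∩ {b0,b1,b2,b3} = {b0}; idom=b0
  b6: preds {b4,b5}: {b0,b1,b4} ∩ {b0,b5} = {b0}; idom=b0

DF derivation:
  b1←b0: walk · to b0
  b1←b4: walk b4→b1 to b0
  b4←b1: walk · to b1
  b4←b3: walk b3→b2 to b1
  b5←b0: walk · to b0
  b5←b3: walk b3→b2→b1 to b0
  b6←b4: walk b4→b1 to b0
  b6←b5: walk b5 to b0
  DF(b0)=∅
  DF(b1)={b1,b5,b6}
  DF(b2)={b4,b5}
  DF(b3)={b4,b5}
  DF(b4)={b1,b6}
  DF(b5)={b6}
  DF(b6)=∅

φ for t: defs {b1,b4}
  DF⁺ = {b1,b5,b6}

Answer: ["b1", "b5", "b6"]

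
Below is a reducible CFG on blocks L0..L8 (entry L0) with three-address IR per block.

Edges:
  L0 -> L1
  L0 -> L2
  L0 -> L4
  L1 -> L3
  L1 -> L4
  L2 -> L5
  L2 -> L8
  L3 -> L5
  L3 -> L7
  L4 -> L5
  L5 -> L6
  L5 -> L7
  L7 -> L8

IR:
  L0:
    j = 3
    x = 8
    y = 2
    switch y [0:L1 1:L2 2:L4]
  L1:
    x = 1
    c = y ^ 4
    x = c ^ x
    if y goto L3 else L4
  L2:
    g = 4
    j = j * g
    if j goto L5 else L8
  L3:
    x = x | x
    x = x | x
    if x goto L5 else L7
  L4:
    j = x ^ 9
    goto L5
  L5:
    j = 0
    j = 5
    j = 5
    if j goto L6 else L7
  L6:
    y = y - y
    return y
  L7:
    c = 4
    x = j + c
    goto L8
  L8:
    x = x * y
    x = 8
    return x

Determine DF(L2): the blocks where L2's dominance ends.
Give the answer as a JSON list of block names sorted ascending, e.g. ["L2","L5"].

Answer: ["L5", "L8"]

Derivation:
idom tree: L1←L0 L2←L0 L3←L1 L4←L0 L5←L0 L6←L5 L7←L0 L8←L0
Dom at joins:
  L4: preds {L0,L1}: {L0} ∩ {L0,L1} = {L0}; idom=L0
  L5: preds {L2,L3,L4}: {L0,L2} ∩ {L0,L1,L3} ∩ {L0,L4} = {L0}; idom=L0
  L7: preds {L3,L5}: {L0,L1,L3} ∩ {L0,L5} = {L0}; idom=L0
  L8: preds {L2,L7}: {L0,L2} ∩ {L0,L7} = {L0}; idom=L0

DF derivation:
  L4←L0: walk · to L0
  L4←L1: walk L1 to L0
  L5←L2: walk L2 to L0
  L5←L3: walk L3→L1 to L0
  L5←L4: walk L4 to L0
  L7←L3: walk L3→L1 to L0
  L7←L5: walk L5 to L0
  L8←L2: walk L2 to L0
  L8←L7: walk L7 to L0
  L0 → ∅
  L1 → {L4,L5,L7}
  L2 → {L5,L8}
  L3 → {L5,L7}
  L4 → {L5}
  L5 → {L7}
  L6 → ∅
  L7 → {L8}
  L8 → ∅

DF(L2) = ["L5", "L8"]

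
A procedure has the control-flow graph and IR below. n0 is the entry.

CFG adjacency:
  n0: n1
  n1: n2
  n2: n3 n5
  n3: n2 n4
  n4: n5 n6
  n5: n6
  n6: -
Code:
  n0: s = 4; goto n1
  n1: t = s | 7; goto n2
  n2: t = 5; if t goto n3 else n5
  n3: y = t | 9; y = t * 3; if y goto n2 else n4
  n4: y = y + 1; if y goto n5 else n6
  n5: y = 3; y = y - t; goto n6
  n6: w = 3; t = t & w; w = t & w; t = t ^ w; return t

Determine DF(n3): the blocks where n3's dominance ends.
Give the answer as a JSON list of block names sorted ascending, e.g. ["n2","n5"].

idom tree: n1←n0 n2←n1 n3←n2 n4←n3 n5←n2 n6←n2
Dom∩ at merges:
  n2: preds {n1,n3}: {n0,n1} ∩ {n0,n1,n2,n3} = {n0,n1}; idom=n1
  n5: preds {n2,n4}: {n0,n1,n2} ∩ {n0,n1,n2,n3,n4} = {n0,n1,n2}; idom=n2
  n6: preds {n4,n5}: {n0,n1,n2,n3,n4} ∩ {n0,n1,n2,n5} = {n0,n1,n2}; idom=n2

DF derivation:
  n2←n1: walk · to n1
  n2←n3: walk n3→n2 to n1
  n5←n2: walk · to n2
  n5←n4: walk n4→n3 to n2
  n6←n4: walk n4→n3 to n2
  n6←n5: walk n5 to n2
  n0: DF=∅
  n1: DF=∅
  n2: DF={n2}
  n3: DF={n2,n5,n6}
  n4: DF={n5,n6}
  n5: DF={n6}
  n6: DF=∅

DF(n3) = ["n2", "n5", "n6"]

Answer: ["n2", "n5", "n6"]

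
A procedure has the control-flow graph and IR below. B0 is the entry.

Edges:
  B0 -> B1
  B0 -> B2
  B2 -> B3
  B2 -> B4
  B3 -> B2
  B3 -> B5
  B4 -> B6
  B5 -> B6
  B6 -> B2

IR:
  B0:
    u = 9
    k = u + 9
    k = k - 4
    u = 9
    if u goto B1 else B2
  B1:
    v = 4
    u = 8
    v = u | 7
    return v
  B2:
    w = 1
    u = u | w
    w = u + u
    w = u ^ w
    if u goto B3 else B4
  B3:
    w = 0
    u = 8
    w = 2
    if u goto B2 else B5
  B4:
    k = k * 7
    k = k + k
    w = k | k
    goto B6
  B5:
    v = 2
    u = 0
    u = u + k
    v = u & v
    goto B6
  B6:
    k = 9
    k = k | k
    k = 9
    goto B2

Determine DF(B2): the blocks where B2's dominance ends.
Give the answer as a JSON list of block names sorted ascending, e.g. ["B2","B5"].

Answer: ["B2"]

Working:
idom tree: B1←B0 B2←B0 B3←B2 B4←B2 B5←B3 B6←B2
Dom∩ at merges:
  B2: preds {B0,B3,B6}: {B0} ∩ {B0,B2,B3} ∩ {B0,B2,B6} = {B0}; idom=B0
  B6: preds {B4,B5}: {B0,B2,B4} ∩ {B0,B2,B3,B5} = {B0,B2}; idom=B2

Frontier:
  B2←B0: walk · to B0
  B2←B3: walk B3→B2 to B0
  B2←B6: walk B6→B2 to B0
  B6←B4: walk B4 to B2
  B6←B5: walk B5→B3 to B2
  B0: DF=∅
  B1: DF=∅
  B2: DF={B2}
  B3: DF={B2,B6}
  B4: DF={B6}
  B5: DF={B6}
  B6: DF={B2}

DF(B2) = ["B2"]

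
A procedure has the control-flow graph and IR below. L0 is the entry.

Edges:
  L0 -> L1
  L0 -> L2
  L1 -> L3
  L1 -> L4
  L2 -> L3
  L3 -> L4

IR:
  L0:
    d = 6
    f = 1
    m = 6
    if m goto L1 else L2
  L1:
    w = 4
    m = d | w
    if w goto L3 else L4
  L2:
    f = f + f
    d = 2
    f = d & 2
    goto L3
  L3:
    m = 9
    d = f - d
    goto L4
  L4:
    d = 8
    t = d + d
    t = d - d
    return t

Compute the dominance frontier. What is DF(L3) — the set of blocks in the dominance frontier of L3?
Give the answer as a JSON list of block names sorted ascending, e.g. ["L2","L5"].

Answer: ["L4"]

Derivation:
idom tree: L1←L0 L2←L0 L3←L0 L4←L0
Dom at joins:
  L3: preds {L1,L2}: {L0,L1} ∩ {L0,L2} = {L0}; idom=L0
  L4: preds {L1,L3}: {L0,L1} ∩ {L0,L3} = {L0}; idom=L0

DF derivation:
  L3←L1: walk L1 to L0
  L3←L2: walk L2 to L0
  L4←L1: walk L1 to L0
  L4←L3: walk L3 to L0
  DF(L0)=∅
  DF(L1)={L3,L4}
  DF(L2)={L3}
  DF(L3)={L4}
  DF(L4)=∅

DF(L3) = ["L4"]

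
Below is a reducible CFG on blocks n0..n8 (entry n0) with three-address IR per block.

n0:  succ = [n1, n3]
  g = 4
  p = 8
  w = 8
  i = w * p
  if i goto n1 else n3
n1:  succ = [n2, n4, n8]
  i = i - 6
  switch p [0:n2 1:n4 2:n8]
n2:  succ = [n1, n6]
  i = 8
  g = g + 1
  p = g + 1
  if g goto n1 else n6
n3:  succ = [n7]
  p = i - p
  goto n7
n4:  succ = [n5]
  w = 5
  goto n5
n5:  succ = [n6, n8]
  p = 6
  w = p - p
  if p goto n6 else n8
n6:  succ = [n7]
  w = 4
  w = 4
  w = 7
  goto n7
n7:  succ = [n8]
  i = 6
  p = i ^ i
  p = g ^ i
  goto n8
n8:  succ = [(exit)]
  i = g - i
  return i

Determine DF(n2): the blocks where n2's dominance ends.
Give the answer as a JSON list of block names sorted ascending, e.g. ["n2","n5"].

idom tree: n1←n0 n2←n1 n3←n0 n4←n1 n5←n4 n6←n1 n7←n0 n8←n0
Dom at joins:
  n1: preds {n0,n2}: {n0} ∩ {n0,n1,n2} = {n0}; idom=n0
  n6: preds {n2,n5}: {n0,n1,n2} ∩ {n0,n1,n4,n5} = {n0,n1}; idom=n1
  n7: preds {n3,n6}: {n0,n3} ∩ {n0,n1,n6} = {n0}; idom=n0
  n8: preds {n1,n5,n7}: {n0,n1} ∩ {n0,n1,n4,n5} ∩ {n0,n7} = {n0}; idom=n0

Frontier:
  join n1 pred n0: · stop@n0
  join n1 pred n2: n2→n1 stop@n0
  join n6 pred n2: n2 stop@n1
  join n6 pred n5: n5→n4 stop@n1
  join n7 pred n3: n3 stop@n0
  join n7 pred n6: n6→n1 stop@n0
  join n8 pred n1: n1 stop@n0
  join n8 pred n5: n5→n4→n1 stop@n0
  join n8 pred n7: n7 stop@n0
  n0 → ∅
  n1 → {n1,n7,n8}
  n2 → {n1,n6}
  n3 → {n7}
  n4 → {n6,n8}
  n5 → {n6,n8}
  n6 → {n7}
  n7 → {n8}
  n8 → ∅

DF(n2) = ["n1", "n6"]

Answer: ["n1", "n6"]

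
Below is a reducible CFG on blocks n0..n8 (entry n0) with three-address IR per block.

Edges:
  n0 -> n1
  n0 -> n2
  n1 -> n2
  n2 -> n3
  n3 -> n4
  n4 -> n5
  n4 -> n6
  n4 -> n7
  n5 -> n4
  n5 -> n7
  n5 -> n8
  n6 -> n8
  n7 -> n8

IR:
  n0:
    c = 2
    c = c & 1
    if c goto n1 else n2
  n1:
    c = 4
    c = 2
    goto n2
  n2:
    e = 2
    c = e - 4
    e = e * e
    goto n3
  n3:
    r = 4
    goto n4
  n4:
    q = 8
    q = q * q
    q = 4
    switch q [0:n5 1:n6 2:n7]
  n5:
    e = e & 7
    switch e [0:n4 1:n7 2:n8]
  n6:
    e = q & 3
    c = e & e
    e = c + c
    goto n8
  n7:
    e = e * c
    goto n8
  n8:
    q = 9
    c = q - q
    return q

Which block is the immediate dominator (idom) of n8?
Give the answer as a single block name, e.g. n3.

idom tree: n1←n0 n2←n0 n3←n2 n4←n3 n5←n4 n6←n4 n7←n4 n8←n4
Dom∩ at merges:
  n2: preds {n0,n1}: {n0} ∩ {n0,n1} = {n0}; idom=n0
  n4: preds {n3,n5}: {n0,n2,n3} ∩ {n0,n2,n3,n4,n5} = {n0,n2,n3}; idom=n3
  n7: preds {n4,n5}: {n0,n2,n3,n4} ∩ {n0,n2,n3,n4,n5} = {n0,n2,n3,n4}; idom=n4
  n8: preds {n5,n6,n7}: {n0,n2,n3,n4,n5} ∩ {n0,n2,n3,n4,n6} ∩ {n0,n2,n3,n4,n7} = {n0,n2,n3,n4}; idom=n4

idom(n8) = n4

Answer: n4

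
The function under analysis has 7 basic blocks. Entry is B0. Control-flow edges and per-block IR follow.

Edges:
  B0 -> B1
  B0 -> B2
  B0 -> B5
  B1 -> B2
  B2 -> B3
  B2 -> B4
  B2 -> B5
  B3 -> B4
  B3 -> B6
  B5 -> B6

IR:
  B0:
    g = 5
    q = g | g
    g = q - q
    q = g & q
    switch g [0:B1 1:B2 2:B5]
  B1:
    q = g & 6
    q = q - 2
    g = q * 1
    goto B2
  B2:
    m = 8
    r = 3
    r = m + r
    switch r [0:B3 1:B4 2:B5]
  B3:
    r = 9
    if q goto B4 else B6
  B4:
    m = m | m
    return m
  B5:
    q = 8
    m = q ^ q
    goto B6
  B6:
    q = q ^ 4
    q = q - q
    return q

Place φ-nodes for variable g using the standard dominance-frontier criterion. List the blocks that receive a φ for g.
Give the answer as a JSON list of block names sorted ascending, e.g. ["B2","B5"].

idom tree: B1←B0 B2←B0 B3←B2 B4←B2 B5←B0 B6←B0
Join-block Dom:
  B2: preds {B0,B1}: {B0} ∩ {B0,B1} = {B0}; idom=B0
  B4: preds {B2,B3}: {B0,B2} ∩ {B0,B2,B3} = {B0,B2}; idom=B2
  B5: preds {B0,B2}: {B0} ∩ {B0,B2} = {B0}; idom=B0
  B6: preds {B3,B5}: {B0,B2,B3} ∩ {B0,B5} = {B0}; idom=B0

DF derivation:
  join B2 pred B0: · stop@B0
  join B2 pred B1: B1 stop@B0
  join B4 pred B2: · stop@B2
  join B4 pred B3: B3 stop@B2
  join B5 pred B0: · stop@B0
  join B5 pred B2: B2 stop@B0
  join B6 pred B3: B3→B2 stop@B0
  join B6 pred B5: B5 stop@B0
  DF(B0)=∅
  DF(B1)={B2}
  DF(B2)={B5,B6}
  DF(B3)={B4,B6}
  DF(B4)=∅
  DF(B5)={B6}
  DF(B6)=∅

φ for g: defs {B0,B1}
  DF⁺ = {B2,B5,B6}

Answer: ["B2", "B5", "B6"]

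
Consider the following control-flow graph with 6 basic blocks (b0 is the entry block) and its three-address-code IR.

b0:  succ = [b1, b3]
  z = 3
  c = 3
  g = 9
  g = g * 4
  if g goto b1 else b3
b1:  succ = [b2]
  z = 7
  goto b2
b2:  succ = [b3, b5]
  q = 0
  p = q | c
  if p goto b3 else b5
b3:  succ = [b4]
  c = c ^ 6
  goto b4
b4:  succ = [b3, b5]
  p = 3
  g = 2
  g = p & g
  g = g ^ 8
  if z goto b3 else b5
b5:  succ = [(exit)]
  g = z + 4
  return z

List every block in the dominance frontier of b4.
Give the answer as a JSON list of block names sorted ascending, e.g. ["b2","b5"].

idom tree: b1←b0 b2←b1 b3←b0 b4←b3 b5←b0
Join-block Dom:
  b3: preds {b0,b2,b4}: {b0} ∩ {b0,b1,b2} ∩ {b0,b3,b4} = {b0}; idom=b0
  b5: preds {b2,b4}: {b0,b1,b2} ∩ {b0,b3,b4} = {b0}; idom=b0

DF walk-up:
  join b3 pred b0: · stop@b0
  join b3 pred b2: b2→b1 stop@b0
  join b3 pred b4: b4→b3 stop@b0
  join b5 pred b2: b2→b1 stop@b0
  join b5 pred b4: b4→b3 stop@b0
  b0: DF=∅
  b1: DF={b3,b5}
  b2: DF={b3,b5}
  b3: DF={b3,b5}
  b4: DF={b3,b5}
  b5: DF=∅

DF(b4) = ["b3", "b5"]

Answer: ["b3", "b5"]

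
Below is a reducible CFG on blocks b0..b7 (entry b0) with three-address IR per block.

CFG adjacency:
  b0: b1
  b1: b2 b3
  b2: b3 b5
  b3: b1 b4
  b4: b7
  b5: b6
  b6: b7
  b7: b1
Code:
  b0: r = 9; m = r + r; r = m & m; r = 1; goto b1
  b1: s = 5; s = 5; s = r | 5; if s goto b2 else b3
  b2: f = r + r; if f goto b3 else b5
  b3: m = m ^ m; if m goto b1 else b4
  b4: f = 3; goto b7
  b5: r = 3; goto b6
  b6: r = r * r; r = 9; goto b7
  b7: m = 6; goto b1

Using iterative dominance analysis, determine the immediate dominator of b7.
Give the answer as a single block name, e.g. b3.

Answer: b1

Working:
idom tree: b1←b0 b2←b1 b3←b1 b4←b3 b5←b2 b6←b5 b7←b1
Dom∩ at merges:
  b1: preds {b0,b3,b7}: {b0} ∩ {b0,b1,b3} ∩ {b0,b1,b7} = {b0}; idom=b0
  b3: preds {b1,b2}: {b0,b1} ∩ {b0,b1,b2} = {b0,b1}; idom=b1
  b7: preds {b4,b6}: {b0,b1,b3,b4} ∩ {b0,b1,b2,b5,b6} = {b0,b1}; idom=b1

idom(b7) = b1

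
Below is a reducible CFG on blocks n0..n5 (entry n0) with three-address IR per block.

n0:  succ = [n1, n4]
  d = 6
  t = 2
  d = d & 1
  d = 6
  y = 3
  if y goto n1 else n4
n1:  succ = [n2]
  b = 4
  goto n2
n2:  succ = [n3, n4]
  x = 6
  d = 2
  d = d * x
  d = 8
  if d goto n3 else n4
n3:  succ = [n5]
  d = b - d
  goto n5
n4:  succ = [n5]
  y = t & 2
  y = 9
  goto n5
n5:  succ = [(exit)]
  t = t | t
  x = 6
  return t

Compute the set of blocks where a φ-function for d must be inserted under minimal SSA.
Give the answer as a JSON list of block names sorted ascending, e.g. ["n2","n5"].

idom tree: n1←n0 n2←n1 n3←n2 n4←n0 n5←n0
Dom at joins:
  n4: preds {n0,n2}: {n0} ∩ {n0,n1,n2} = {n0}; idom=n0
  n5: preds {n3,n4}: {n0,n1,n2,n3} ∩ {n0,n4} = {n0}; idom=n0

DF derivation:
  n4←n0: walk · to n0
  n4←n2: walk n2→n1 to n0
  n5←n3: walk n3→n2→n1 to n0
  n5←n4: walk n4 to n0
  DF(n0)=∅
  DF(n1)={n4,n5}
  DF(n2)={n4,n5}
  DF(n3)={n5}
  DF(n4)={n5}
  DF(n5)=∅

φ for d: defs {n0,n2,n3}
  DF⁺ = {n4,n5}

Answer: ["n4", "n5"]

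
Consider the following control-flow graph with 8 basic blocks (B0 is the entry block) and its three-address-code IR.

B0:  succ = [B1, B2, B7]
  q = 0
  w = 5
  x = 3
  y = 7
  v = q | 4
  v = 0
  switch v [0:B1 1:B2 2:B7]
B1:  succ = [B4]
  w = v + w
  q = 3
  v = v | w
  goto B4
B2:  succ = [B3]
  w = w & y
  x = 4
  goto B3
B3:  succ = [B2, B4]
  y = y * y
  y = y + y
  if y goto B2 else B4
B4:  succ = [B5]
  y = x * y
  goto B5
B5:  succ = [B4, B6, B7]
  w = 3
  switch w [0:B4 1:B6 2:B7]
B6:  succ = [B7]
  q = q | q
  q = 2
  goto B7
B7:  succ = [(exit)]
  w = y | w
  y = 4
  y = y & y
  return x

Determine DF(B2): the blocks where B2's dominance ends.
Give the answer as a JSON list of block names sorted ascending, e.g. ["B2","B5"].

Answer: ["B2", "B4"]

Analysis:
idom tree: B1←B0 B2←B0 B3←B2 B4←B0 B5←B4 B6←B5 B7←B0
Dom at joins:
  B2: preds {B0,B3}: {B0} ∩ {B0,B2,B3} = {B0}; idom=B0
  B4: preds {B1,B3,B5}: {B0,B1} ∩ {B0,B2,B3} ∩ {B0,B4,B5} = {B0}; idom=B0
  B7: preds {B0,B5,B6}: {B0} ∩ {B0,B4,B5} ∩ {B0,B4,B5,B6} = {B0}; idom=B0

DF walk-up:
  join B2 pred B0: · stop@B0
  join B2 pred B3: B3→B2 stop@B0
  join B4 pred B1: B1 stop@B0
  join B4 pred B3: B3→B2 stop@B0
  join B4 pred B5: B5→B4 stop@B0
  join B7 pred B0: · stop@B0
  join B7 pred B5: B5→B4 stop@B0
  join B7 pred B6: B6→B5→B4 stop@B0
  DF(B0)=∅
  DF(B1)={B4}
  DF(B2)={B2,B4}
  DF(B3)={B2,B4}
  DF(B4)={B4,B7}
  DF(B5)={B4,B7}
  DF(B6)={B7}
  DF(B7)=∅

DF(B2) = ["B2", "B4"]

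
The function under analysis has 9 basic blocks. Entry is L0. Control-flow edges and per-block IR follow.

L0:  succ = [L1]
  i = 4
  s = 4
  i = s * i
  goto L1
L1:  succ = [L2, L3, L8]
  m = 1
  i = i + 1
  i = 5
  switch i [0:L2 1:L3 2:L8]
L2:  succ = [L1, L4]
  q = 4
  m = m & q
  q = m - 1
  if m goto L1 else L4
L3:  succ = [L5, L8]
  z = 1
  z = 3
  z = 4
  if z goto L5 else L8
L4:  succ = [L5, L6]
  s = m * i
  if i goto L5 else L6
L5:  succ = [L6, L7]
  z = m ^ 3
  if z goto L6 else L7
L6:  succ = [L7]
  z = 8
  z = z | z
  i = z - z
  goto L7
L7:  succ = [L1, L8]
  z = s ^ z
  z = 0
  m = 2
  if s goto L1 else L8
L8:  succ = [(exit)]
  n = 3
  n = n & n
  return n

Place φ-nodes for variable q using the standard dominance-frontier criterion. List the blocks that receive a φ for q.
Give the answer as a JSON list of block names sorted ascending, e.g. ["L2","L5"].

idom tree: L1←L0 L2←L1 L3←L1 L4←L2 L5←L1 L6←L1 L7←L1 L8←L1
Dom∩ at merges:
  L1: preds {L0,L2,L7}: {L0} ∩ {L0,L1,L2} ∩ {L0,L1,L7} = {L0}; idom=L0
  L5: preds {L3,L4}: {L0,L1,L3} ∩ {L0,L1,L2,L4} = {L0,L1}; idom=L1
  L6: preds {L4,L5}: {L0,L1,L2,L4} ∩ {L0,L1,L5} = {L0,L1}; idom=L1
  L7: preds {L5,L6}: {L0,L1,L5} ∩ {L0,L1,L6} = {L0,L1}; idom=L1
  L8: preds {L1,L3,L7}: {L0,L1} ∩ {L0,L1,L3} ∩ {L0,L1,L7} = {L0,L1}; idom=L1

DF walk-up:
  join L1 pred L0: · stop@L0
  join L1 pred L2: L2→L1 stop@L0
  join L1 pred L7: L7→L1 stop@L0
  join L5 pred L3: L3 stop@L1
  join L5 pred L4: L4→L2 stop@L1
  join L6 pred L4: L4→L2 stop@L1
  join L6 pred L5: L5 stop@L1
  join L7 pred L5: L5 stop@L1
  join L7 pred L6: L6 stop@L1
  join L8 pred L1: · stop@L1
  join L8 pred L3: L3 stop@L1
  join L8 pred L7: L7 stop@L1
  L0 → ∅
  L1 → {L1}
  L2 → {L1,L5,L6}
  L3 → {L5,L8}
  L4 → {L5,L6}
  L5 → {L6,L7}
  L6 → {L7}
  L7 → {L1,L8}
  L8 → ∅

φ for q: defs {L2}
  DF⁺ = {L1,L5,L6,L7,L8}

Answer: ["L1", "L5", "L6", "L7", "L8"]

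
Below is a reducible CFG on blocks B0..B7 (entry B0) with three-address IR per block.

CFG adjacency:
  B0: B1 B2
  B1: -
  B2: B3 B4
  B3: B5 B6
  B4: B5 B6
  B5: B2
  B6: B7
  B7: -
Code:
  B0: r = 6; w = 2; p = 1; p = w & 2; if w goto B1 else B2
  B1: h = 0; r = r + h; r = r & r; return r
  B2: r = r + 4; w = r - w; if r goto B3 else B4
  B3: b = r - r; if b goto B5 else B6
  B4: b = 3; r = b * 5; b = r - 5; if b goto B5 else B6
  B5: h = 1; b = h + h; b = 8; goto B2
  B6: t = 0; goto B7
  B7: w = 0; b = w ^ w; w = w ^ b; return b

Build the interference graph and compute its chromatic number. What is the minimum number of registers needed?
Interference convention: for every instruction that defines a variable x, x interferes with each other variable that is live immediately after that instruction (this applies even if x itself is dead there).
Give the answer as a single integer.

Answer: 3

Analysis:
def/use:
  B0 def {p,r,w} use ∅
  B1 def {h,r} use {r}
  B2 def {r,w} use {r,w}
  B3 def {b} use {r}
  B4 def {b,r} use ∅
  B5 def {b,h} use ∅
  B6 def {t} use ∅
  B7 def {b,w} use ∅

Live sets:
  live B0: ∅→{r,w}
  live B1: {r}→∅
  live B2: {r,w}→{r,w}
  live B3: {r,w}→{r,w}
  live B4: {w}→{r,w}
  live B5: {r,w}→{r,w}
  live B6: ∅→∅
  live B7: ∅→∅

Interfere edges:
  b↔{r,w}
  h↔{r,w}
  p↔{r,w}
  r↔{b,h,p,w}
  t↔∅
  w↔{b,h,p,r}

Chromatic number:
  {b,r,w} pairwise interfere (3-clique) ⇒ χ ≥ 3
  3-colouring: R0={r,t}  R1={w}  R2={b,h,p}
  χ = 3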